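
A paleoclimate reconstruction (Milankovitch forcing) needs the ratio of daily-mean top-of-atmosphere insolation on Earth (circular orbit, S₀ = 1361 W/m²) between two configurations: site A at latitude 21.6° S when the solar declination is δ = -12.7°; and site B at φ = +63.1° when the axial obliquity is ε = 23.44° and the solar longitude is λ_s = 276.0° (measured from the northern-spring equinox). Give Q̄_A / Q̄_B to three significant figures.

— Configuration A (φ=-21.6°):
cos H₀ = −tan(-21.6°) tan(-12.700°) = -0.0892, H₀ = 1.6601 rad.
Bracket: H₀ sin φ sin δ + cos φ cos δ sin H₀ = 1.6601×-0.36812×-0.21985 + 0.92978×0.97553×0.99601 = 0.134354 + 0.903409 = 1.037763.
Q̄ = (S₀/π) × [bracket] = (1361/π) × 1.037763 = 449.58 W/m².
— Configuration B (φ=+63.1°):
Solar declination: sin δ = sin ε · sin λ_s = sin 23.44° × sin 276.0° = -0.39561, so δ = -23.304°.
cos H₀ = −tan(+63.1°) tan(-23.304°) = 0.8491, H₀ = 0.5566 rad.
Bracket: H₀ sin φ sin δ + cos φ cos δ sin H₀ = 0.5566×0.89180×-0.39561 + 0.45243×0.91842×0.52830 = -0.196371 + 0.219520 = 0.023149.
Q̄ = (S₀/π) × [bracket] = (1361/π) × 0.023149 = 10.029 W/m².
Ratio Q̄_A / Q̄_B = 449.58 / 10.029 = 44.83.

Q̄_A / Q̄_B ≈ 44.8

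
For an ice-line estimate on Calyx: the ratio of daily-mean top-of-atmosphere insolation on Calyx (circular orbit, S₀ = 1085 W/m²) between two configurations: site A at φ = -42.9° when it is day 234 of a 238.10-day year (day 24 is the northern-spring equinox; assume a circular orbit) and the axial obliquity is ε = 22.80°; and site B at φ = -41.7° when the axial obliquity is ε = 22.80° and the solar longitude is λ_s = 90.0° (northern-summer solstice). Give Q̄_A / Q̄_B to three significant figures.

— Configuration A (φ=-42.9°):
Solar longitude: λ_s = 360° × (234 − 24)/238.10 = 317.514°.
sin δ = sin 22.80° × sin 317.514° = -0.26173, so δ = -15.173°.
cos H₀ = −tan(-42.9°) tan(-15.173°) = -0.2520, H₀ = 1.8255 rad.
Bracket: H₀ sin φ sin δ + cos φ cos δ sin H₀ = 1.8255×-0.68072×-0.26173 + 0.73254×0.96514×0.96773 = 0.325240 + 0.684189 = 1.009429.
Q̄ = (S₀/π) × [bracket] = (1085/π) × 1.009429 = 348.62 W/m².
— Configuration B (φ=-41.7°):
Solar declination: sin δ = sin ε · sin λ_s = sin 22.80° × sin 90.0° = 0.38752, so δ = +22.800°.
cos H₀ = −tan(-41.7°) tan(+22.800°) = 0.3745, H₀ = 1.1869 rad.
Bracket: H₀ sin φ sin δ + cos φ cos δ sin H₀ = 1.1869×-0.66523×0.38752 + 0.74664×0.92186×0.92722 = -0.305971 + 0.638203 = 0.332232.
Q̄ = (S₀/π) × [bracket] = (1085/π) × 0.332232 = 114.74 W/m².
Ratio Q̄_A / Q̄_B = 348.62 / 114.74 = 3.038.

Q̄_A / Q̄_B ≈ 3.04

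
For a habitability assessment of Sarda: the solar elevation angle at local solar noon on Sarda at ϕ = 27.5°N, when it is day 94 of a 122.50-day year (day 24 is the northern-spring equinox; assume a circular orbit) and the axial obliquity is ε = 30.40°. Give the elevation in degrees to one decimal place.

Solar longitude: L_s = 360° × (94 − 24)/122.50 = 205.714°.
sin δ = sin 30.40° × sin 205.714° = -0.21956, so δ = -12.683°.
At local noon the hour angle is zero, so the zenith angle equals |ϕ − δ| = |+27.5° − (-12.683°)| = 40.183°.
Elevation = 90° − 40.183° = 49.8°.

49.8°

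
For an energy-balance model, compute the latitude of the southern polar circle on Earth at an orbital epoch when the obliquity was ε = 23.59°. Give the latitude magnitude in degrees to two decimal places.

66.41°

The polar circle is the lowest latitude that experiences at least one full rotation of continuous darkness at the northern-summer solstice; it lies at |φ| = 90° − ε = 90° − 23.59° = 66.41°.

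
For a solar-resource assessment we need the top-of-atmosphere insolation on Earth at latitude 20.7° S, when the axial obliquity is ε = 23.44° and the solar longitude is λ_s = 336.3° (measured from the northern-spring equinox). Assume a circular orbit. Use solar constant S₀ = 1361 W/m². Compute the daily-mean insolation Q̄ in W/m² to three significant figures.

Q̄ ≈ 439 W/m²

Solar declination: sin δ = sin ε · sin λ_s = sin 23.44° × sin 336.3° = -0.15989, so δ = -9.201°.
cos H₀ = −tan(-20.7°) tan(-9.201°) = -0.0612, H₀ = 1.6320 rad.
Bracket: H₀ sin φ sin δ + cos φ cos δ sin H₀ = 1.6320×-0.35347×-0.15989 + 0.93544×0.98713×0.99813 = 0.092235 + 0.921674 = 1.013909.
Q̄ = (S₀/π) × [bracket] = (1361/π) × 1.013909 = 439.2 W/m².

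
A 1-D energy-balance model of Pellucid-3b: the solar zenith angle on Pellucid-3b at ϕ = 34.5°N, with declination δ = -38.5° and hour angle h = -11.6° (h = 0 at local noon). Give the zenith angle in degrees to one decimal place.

cos θ_z = sin ϕ sin δ + cos ϕ cos δ cos h = -0.352596 + 0.631795 = 0.279199.
θ_z = arccos(0.279199) = 73.8°.

θ_z = 73.8°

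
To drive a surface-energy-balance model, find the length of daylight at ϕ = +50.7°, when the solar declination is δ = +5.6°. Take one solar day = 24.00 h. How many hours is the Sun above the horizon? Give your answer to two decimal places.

12.92 h

cos h₀ = −tan ϕ · tan δ = −tan(+50.7°) × tan(+5.600°) = -0.1198, so h₀ = 1.6909 rad = 96.88°.
Daylight = 2h₀/(2π) × 24.00 h = (1.6909/π) × 24.00 = 12.92 h.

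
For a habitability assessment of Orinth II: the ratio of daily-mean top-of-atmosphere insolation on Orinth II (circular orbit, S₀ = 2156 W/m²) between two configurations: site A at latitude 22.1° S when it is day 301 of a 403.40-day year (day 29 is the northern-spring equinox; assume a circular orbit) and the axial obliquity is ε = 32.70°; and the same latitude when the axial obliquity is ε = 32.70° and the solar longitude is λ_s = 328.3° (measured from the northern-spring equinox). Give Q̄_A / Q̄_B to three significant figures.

— Configuration A (φ=-22.1°):
Solar longitude: λ_s = 360° × (301 − 29)/403.40 = 242.737°.
sin δ = sin 32.70° × sin 242.737° = -0.48023, so δ = -28.700°.
cos H₀ = −tan(-22.1°) tan(-28.700°) = -0.2223, H₀ = 1.7950 rad.
Bracket: H₀ sin φ sin δ + cos φ cos δ sin H₀ = 1.7950×-0.37622×-0.48023 + 0.92653×0.87714×0.97498 = 0.324306 + 0.792363 = 1.116669.
Q̄ = (S₀/π) × [bracket] = (2156/π) × 1.116669 = 766.34 W/m².
— Configuration B (φ=-22.1°):
Solar declination: sin δ = sin ε · sin λ_s = sin 32.70° × sin 328.3° = -0.28388, so δ = -16.492°.
cos H₀ = −tan(-22.1°) tan(-16.492°) = -0.1202, H₀ = 1.6913 rad.
Bracket: H₀ sin φ sin δ + cos φ cos δ sin H₀ = 1.6913×-0.37622×-0.28388 + 0.92653×0.95886×0.99275 = 0.180633 + 0.881972 = 1.062605.
Q̄ = (S₀/π) × [bracket] = (2156/π) × 1.062605 = 729.24 W/m².
Ratio Q̄_A / Q̄_B = 766.34 / 729.24 = 1.051.

Q̄_A / Q̄_B ≈ 1.05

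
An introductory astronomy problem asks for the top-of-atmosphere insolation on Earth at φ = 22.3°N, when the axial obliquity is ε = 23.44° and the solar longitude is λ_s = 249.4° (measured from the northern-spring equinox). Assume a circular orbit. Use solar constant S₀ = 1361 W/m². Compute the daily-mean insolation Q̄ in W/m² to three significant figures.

Solar declination: sin δ = sin ε · sin λ_s = sin 23.44° × sin 249.4° = -0.37235, so δ = -21.861°.
cos H₀ = −tan(+22.3°) tan(-21.861°) = 0.1645, H₀ = 1.4055 rad.
Bracket: H₀ sin φ sin δ + cos φ cos δ sin H₀ = 1.4055×0.37946×-0.37235 + 0.92521×0.92809×0.98637 = -0.198586 + 0.846974 = 0.648388.
Q̄ = (S₀/π) × [bracket] = (1361/π) × 0.648388 = 280.9 W/m².

Q̄ ≈ 281 W/m²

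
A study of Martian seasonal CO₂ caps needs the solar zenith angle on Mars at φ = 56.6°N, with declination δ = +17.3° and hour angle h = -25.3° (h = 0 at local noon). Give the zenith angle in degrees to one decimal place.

θ_z = 43.7°

cos θ_z = sin φ sin δ + cos φ cos δ cos h = 0.248263 + 0.475165 = 0.723428.
θ_z = arccos(0.723428) = 43.7°.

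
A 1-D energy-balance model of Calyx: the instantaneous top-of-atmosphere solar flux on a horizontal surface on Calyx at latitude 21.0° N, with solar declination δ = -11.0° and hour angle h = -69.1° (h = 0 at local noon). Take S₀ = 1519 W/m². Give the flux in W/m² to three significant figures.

cos θ_z = sin φ sin δ + cos φ cos δ cos h = -0.068380 + 0.326925 = 0.258545.
Flux = S₀ · cos θ_z = 1519 × 0.258545 = 392.7 W/m².

393 W/m²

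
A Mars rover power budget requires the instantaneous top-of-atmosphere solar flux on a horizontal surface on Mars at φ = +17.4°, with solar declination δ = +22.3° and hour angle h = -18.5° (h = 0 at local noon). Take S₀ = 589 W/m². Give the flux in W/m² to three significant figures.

cos θ_z = sin φ sin δ + cos φ cos δ cos h = 0.113473 + 0.837249 = 0.950722.
Flux = S₀ · cos θ_z = 589 × 0.950722 = 560.0 W/m².

560 W/m²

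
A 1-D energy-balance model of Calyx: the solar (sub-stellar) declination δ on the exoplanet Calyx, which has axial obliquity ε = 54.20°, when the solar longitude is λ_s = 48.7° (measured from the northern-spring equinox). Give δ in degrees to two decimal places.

sin δ = sin ε · sin λ_s = sin 54.20° × sin 48.7° = 0.609323.
δ = arcsin(0.609323) = +37.54°.

δ = +37.54°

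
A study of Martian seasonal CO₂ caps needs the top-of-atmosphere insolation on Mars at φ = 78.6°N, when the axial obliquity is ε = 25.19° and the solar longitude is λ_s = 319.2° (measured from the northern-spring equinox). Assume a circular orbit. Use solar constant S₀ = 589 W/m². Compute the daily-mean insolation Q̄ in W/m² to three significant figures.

Solar declination: sin δ = sin ε · sin λ_s = sin 25.19° × sin 319.2° = -0.27811, so δ = -16.147°.
cos H₀ = −tan(+78.6°) tan(-16.147°) = 1.4359 ≥ 1 ⇒ polar night, H₀ = 0 and Q̄ = 0.

Q̄ ≈ 0.00 W/m²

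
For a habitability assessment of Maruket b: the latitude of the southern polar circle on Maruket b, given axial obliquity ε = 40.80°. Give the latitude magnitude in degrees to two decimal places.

49.20°

The polar circle is the lowest latitude that experiences at least one full rotation of continuous darkness at the northern-summer solstice; it lies at |ϕ| = 90° − ε = 90° − 40.80° = 49.20°.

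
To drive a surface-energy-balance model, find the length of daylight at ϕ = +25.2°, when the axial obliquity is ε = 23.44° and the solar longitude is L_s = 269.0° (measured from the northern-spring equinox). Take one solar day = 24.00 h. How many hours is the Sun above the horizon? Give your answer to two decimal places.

Solar declination: sin δ = sin ε · sin L_s = sin 23.44° × sin 269.0° = -0.39773, so δ = -23.436°.
cos h₀ = −tan ϕ · tan δ = −tan(+25.2°) × tan(-23.436°) = 0.2040, so h₀ = 1.3654 rad = 78.23°.
Daylight = 2h₀/(2π) × 24.00 h = (1.3654/π) × 24.00 = 10.43 h.

10.43 h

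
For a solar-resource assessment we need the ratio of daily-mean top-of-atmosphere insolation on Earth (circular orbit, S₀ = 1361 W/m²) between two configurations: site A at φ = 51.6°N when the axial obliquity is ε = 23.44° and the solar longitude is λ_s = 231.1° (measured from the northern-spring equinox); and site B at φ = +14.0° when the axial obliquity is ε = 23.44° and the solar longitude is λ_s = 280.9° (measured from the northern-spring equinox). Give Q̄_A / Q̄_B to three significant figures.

Q̄_A / Q̄_B ≈ 0.347

— Configuration A (φ=+51.6°):
Solar declination: sin δ = sin ε · sin λ_s = sin 23.44° × sin 231.1° = -0.30958, so δ = -18.034°.
cos H₀ = −tan(+51.6°) tan(-18.034°) = 0.4108, H₀ = 1.1475 rad.
Bracket: H₀ sin φ sin δ + cos φ cos δ sin H₀ = 1.1475×0.78369×-0.30958 + 0.62115×0.95087×0.91174 = -0.278400 + 0.538504 = 0.260104.
Q̄ = (S₀/π) × [bracket] = (1361/π) × 0.260104 = 112.68 W/m².
— Configuration B (φ=+14.0°):
Solar declination: sin δ = sin ε · sin λ_s = sin 23.44° × sin 280.9° = -0.39061, so δ = -22.993°.
cos H₀ = −tan(+14.0°) tan(-22.993°) = 0.1058, H₀ = 1.4648 rad.
Bracket: H₀ sin φ sin δ + cos φ cos δ sin H₀ = 1.4648×0.24192×-0.39061 + 0.97030×0.92056×0.99439 = -0.138418 + 0.888208 = 0.749790.
Q̄ = (S₀/π) × [bracket] = (1361/π) × 0.749790 = 324.82 W/m².
Ratio Q̄_A / Q̄_B = 112.68 / 324.82 = 0.3469.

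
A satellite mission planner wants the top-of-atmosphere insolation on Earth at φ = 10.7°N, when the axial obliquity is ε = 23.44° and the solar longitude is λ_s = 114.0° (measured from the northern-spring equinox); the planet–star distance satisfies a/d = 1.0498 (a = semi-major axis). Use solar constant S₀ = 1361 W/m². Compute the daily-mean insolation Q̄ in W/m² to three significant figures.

Q̄ ≈ 489 W/m²

Solar declination: sin δ = sin ε · sin λ_s = sin 23.44° × sin 114.0° = 0.36340, so δ = +21.309°.
cos H₀ = −tan(+10.7°) tan(+21.309°) = -0.0737, H₀ = 1.6446 rad.
Bracket: H₀ sin φ sin δ + cos φ cos δ sin H₀ = 1.6446×0.18567×0.36340 + 0.98261×0.93163×0.99728 = 0.110965 + 0.912939 = 1.023904.
Inverse-square distance factor (a/d)² = 1.0498² = 1.102080.
Q̄ = (S₀/π) × 1.102080 × [bracket] = (1361/π) × 1.102080 × 1.023904 = 488.9 W/m².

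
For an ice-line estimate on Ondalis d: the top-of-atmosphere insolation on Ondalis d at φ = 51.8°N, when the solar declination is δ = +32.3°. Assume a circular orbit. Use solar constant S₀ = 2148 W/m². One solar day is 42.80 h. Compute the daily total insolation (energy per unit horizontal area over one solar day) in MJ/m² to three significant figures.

144 MJ/m²

cos H₀ = −tan(+51.8°) tan(+32.300°) = -0.8033, H₀ = 2.5037 rad.
Bracket: H₀ sin φ sin δ + cos φ cos δ sin H₀ = 2.5037×0.78586×0.53435 + 0.61841×0.84526×0.59551 = 1.051364 + 0.311283 = 1.362647.
Q̄ = (S₀/π) × [bracket] = (2148/π) × 1.362647 = 931.68 W/m².
Daily total = Q̄ × 42.80 h × 3600 s/h = 931.68 × 42.80 × 3600 / 10⁶ = 143.6 MJ/m².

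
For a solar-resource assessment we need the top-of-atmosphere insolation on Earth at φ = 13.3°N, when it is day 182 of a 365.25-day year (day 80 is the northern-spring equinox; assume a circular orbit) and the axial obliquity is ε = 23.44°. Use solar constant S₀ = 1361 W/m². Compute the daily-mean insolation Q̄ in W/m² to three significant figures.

Solar longitude: λ_s = 360° × (182 − 80)/365.25 = 100.534°.
sin δ = sin 23.44° × sin 100.534° = 0.39108, so δ = +23.022°.
cos H₀ = −tan(+13.3°) tan(+23.022°) = -0.1004, H₀ = 1.6714 rad.
Bracket: H₀ sin φ sin δ + cos φ cos δ sin H₀ = 1.6714×0.23005×0.39108 + 0.97318×0.92035×0.99494 = 0.150372 + 0.891134 = 1.041506.
Q̄ = (S₀/π) × [bracket] = (1361/π) × 1.041506 = 451.2 W/m².

Q̄ ≈ 451 W/m²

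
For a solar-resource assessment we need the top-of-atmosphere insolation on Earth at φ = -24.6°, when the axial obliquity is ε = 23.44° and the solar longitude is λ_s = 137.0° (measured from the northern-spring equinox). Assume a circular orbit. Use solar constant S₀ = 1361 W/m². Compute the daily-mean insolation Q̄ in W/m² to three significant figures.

Q̄ ≈ 305 W/m²

Solar declination: sin δ = sin ε · sin λ_s = sin 23.44° × sin 137.0° = 0.27129, so δ = +15.741°.
cos H₀ = −tan(-24.6°) tan(+15.741°) = 0.1290, H₀ = 1.4414 rad.
Bracket: H₀ sin φ sin δ + cos φ cos δ sin H₀ = 1.4414×-0.41628×0.27129 + 0.90924×0.96250×0.99164 = -0.162781 + 0.867827 = 0.705046.
Q̄ = (S₀/π) × [bracket] = (1361/π) × 0.705046 = 305.4 W/m².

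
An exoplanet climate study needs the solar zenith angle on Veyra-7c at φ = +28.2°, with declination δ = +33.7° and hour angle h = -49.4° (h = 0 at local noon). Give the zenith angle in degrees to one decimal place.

θ_z = 42.3°

cos θ_z = sin φ sin δ + cos φ cos δ cos h = 0.262192 + 0.477150 = 0.739342.
θ_z = arccos(0.739342) = 42.3°.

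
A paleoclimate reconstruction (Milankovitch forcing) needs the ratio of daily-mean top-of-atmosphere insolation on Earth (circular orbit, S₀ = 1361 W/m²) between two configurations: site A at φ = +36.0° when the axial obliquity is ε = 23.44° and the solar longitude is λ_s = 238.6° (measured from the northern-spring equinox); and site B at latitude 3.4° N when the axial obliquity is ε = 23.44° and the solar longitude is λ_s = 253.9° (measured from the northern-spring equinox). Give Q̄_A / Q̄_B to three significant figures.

— Configuration A (φ=+36.0°):
Solar declination: sin δ = sin ε · sin λ_s = sin 23.44° × sin 238.6° = -0.33953, so δ = -19.848°.
cos H₀ = −tan(+36.0°) tan(-19.848°) = 0.2623, H₀ = 1.3054 rad.
Bracket: H₀ sin φ sin δ + cos φ cos δ sin H₀ = 1.3054×0.58779×-0.33953 + 0.80902×0.94059×0.96500 = -0.260522 + 0.734323 = 0.473801.
Q̄ = (S₀/π) × [bracket] = (1361/π) × 0.473801 = 205.26 W/m².
— Configuration B (φ=+3.4°):
Solar declination: sin δ = sin ε · sin λ_s = sin 23.44° × sin 253.9° = -0.38219, so δ = -22.469°.
cos H₀ = −tan(+3.4°) tan(-22.469°) = 0.0246, H₀ = 1.5462 rad.
Bracket: H₀ sin φ sin δ + cos φ cos δ sin H₀ = 1.5462×0.05931×-0.38219 + 0.99824×0.92409×0.99970 = -0.035049 + 0.922187 = 0.887138.
Q̄ = (S₀/π) × [bracket] = (1361/π) × 0.887138 = 384.33 W/m².
Ratio Q̄_A / Q̄_B = 205.26 / 384.33 = 0.5341.

Q̄_A / Q̄_B ≈ 0.534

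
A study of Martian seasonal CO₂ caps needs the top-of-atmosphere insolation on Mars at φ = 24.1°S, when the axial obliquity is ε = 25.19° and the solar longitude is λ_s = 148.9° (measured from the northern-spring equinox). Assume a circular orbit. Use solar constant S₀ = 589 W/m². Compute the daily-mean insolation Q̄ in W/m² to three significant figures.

Solar declination: sin δ = sin ε · sin λ_s = sin 25.19° × sin 148.9° = 0.21985, so δ = +12.700°.
cos H₀ = −tan(-24.1°) tan(+12.700°) = 0.1008, H₀ = 1.4698 rad.
Bracket: H₀ sin φ sin δ + cos φ cos δ sin H₀ = 1.4698×-0.40833×0.21985 + 0.91283×0.97553×0.99491 = -0.131946 + 0.885960 = 0.754014.
Q̄ = (S₀/π) × [bracket] = (589/π) × 0.754014 = 141.4 W/m².

Q̄ ≈ 141 W/m²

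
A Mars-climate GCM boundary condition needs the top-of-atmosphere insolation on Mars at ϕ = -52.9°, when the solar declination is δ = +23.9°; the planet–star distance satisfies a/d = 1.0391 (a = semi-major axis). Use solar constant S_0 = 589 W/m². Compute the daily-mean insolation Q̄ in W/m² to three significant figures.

Q̄ ≈ 28.7 W/m²

cos h₀ = −tan(-52.9°) tan(+23.900°) = 0.5859, h₀ = 0.9448 rad.
Bracket: h₀ sin ϕ sin δ + cos ϕ cos δ sin h₀ = 0.9448×-0.79758×0.40514 + 0.60321×0.91425×0.81036 = -0.305295 + 0.446901 = 0.141606.
Inverse-square distance factor (a/d)² = 1.0391² = 1.079729.
Q̄ = (S_0/π) × 1.079729 × [bracket] = (589/π) × 1.079729 × 0.141606 = 28.67 W/m².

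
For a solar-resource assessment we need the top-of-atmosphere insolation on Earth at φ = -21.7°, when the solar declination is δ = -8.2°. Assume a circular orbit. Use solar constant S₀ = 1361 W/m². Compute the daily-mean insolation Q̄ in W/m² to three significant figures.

cos H₀ = −tan(-21.7°) tan(-8.200°) = -0.0573, H₀ = 1.6282 rad.
Bracket: H₀ sin φ sin δ + cos φ cos δ sin H₀ = 1.6282×-0.36975×-0.14263 + 0.92913×0.98978×0.99835 = 0.085867 + 0.918117 = 1.003984.
Q̄ = (S₀/π) × [bracket] = (1361/π) × 1.003984 = 434.9 W/m².

Q̄ ≈ 435 W/m²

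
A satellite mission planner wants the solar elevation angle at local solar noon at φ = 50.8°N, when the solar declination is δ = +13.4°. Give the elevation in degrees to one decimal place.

52.6°

At local noon the hour angle is zero, so the zenith angle equals |φ − δ| = |+50.8° − (+13.400°)| = 37.400°.
Elevation = 90° − 37.400° = 52.6°.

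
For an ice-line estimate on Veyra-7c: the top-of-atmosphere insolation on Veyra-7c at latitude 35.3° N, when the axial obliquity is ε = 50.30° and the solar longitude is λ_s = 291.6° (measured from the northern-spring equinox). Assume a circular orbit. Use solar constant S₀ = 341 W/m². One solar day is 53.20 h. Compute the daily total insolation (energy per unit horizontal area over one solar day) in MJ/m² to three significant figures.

1.64 MJ/m²

Solar declination: sin δ = sin ε · sin λ_s = sin 50.30° × sin 291.6° = -0.71537, so δ = -45.673°.
cos H₀ = −tan(+35.3°) tan(-45.673°) = 0.7249, H₀ = 0.7599 rad.
Bracket: H₀ sin φ sin δ + cos φ cos δ sin H₀ = 0.7599×0.57786×-0.71537 + 0.81614×0.69875×0.68887 = -0.314130 + 0.392847 = 0.078717.
Q̄ = (S₀/π) × [bracket] = (341/π) × 0.078717 = 8.5442 W/m².
Daily total = Q̄ × 53.20 h × 3600 s/h = 8.5442 × 53.20 × 3600 / 10⁶ = 1.636 MJ/m².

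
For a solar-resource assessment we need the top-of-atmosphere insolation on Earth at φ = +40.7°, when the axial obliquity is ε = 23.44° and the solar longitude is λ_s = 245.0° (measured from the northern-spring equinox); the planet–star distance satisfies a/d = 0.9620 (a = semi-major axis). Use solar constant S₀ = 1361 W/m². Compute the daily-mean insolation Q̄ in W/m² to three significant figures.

Solar declination: sin δ = sin ε · sin λ_s = sin 23.44° × sin 245.0° = -0.36052, so δ = -21.132°.
cos H₀ = −tan(+40.7°) tan(-21.132°) = 0.3325, H₀ = 1.2319 rad.
Bracket: H₀ sin φ sin δ + cos φ cos δ sin H₀ = 1.2319×0.65210×-0.36052 + 0.75813×0.93275×0.94312 = -0.289614 + 0.666923 = 0.377309.
Inverse-square distance factor (a/d)² = 0.9620² = 0.925444.
Q̄ = (S₀/π) × 0.925444 × [bracket] = (1361/π) × 0.925444 × 0.377309 = 151.3 W/m².

Q̄ ≈ 151 W/m²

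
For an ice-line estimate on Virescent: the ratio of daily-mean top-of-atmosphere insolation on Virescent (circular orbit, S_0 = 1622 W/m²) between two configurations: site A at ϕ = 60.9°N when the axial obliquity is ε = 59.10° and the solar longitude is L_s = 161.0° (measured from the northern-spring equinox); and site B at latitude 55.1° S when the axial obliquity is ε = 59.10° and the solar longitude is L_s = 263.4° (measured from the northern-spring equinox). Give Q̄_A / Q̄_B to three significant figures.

— Configuration A (ϕ=+60.9°):
Solar declination: sin δ = sin ε · sin L_s = sin 59.10° × sin 161.0° = 0.27936, so δ = +16.222°.
cos h₀ = −tan(+60.9°) tan(+16.222°) = -0.5227, h₀ = 2.1208 rad.
Bracket: h₀ sin ϕ sin δ + cos ϕ cos δ sin h₀ = 2.1208×0.87377×0.27936 + 0.48634×0.96019×0.85250 = 0.517680 + 0.398099 = 0.915779.
Q̄ = (S_0/π) × [bracket] = (1622/π) × 0.915779 = 472.82 W/m².
— Configuration B (ϕ=-55.1°):
Solar declination: sin δ = sin ε · sin L_s = sin 59.10° × sin 263.4° = -0.85238, so δ = -58.471°.
cos h₀ = −tan(-55.1°) tan(-58.471°) = -2.3366 ≤ −1 ⇒ polar day, h₀ = π.
Bracket: h₀ sin ϕ sin δ + cos ϕ cos δ sin h₀ = 3.1416×-0.82015×-0.85238 + 0.57215×0.52293×0.00000 = 2.196228 + 0.000000 = 2.196228.
Q̄ = (S_0/π) × [bracket] = (1622/π) × 2.196228 = 1133.9 W/m².
Ratio Q̄_A / Q̄_B = 472.82 / 1133.9 = 0.4170.

Q̄_A / Q̄_B ≈ 0.417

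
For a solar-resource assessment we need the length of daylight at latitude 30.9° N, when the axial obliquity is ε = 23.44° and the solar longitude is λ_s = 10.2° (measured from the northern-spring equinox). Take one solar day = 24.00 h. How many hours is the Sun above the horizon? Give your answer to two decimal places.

Solar declination: sin δ = sin ε · sin λ_s = sin 23.44° × sin 10.2° = 0.07044, so δ = +4.039°.
cos H₀ = −tan φ · tan δ = −tan(+30.9°) × tan(+4.039°) = -0.0423, so H₀ = 1.6131 rad = 92.42°.
Daylight = 2H₀/(2π) × 24.00 h = (1.6131/π) × 24.00 = 12.32 h.

12.32 h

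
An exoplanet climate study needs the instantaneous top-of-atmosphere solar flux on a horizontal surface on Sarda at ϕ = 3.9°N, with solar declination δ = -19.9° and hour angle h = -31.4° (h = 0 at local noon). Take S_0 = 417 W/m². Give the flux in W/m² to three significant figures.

324 W/m²

cos θ_z = sin ϕ sin δ + cos ϕ cos δ cos h = -0.023151 + 0.800725 = 0.777574.
Flux = S_0 · cos θ_z = 417 × 0.777574 = 324.2 W/m².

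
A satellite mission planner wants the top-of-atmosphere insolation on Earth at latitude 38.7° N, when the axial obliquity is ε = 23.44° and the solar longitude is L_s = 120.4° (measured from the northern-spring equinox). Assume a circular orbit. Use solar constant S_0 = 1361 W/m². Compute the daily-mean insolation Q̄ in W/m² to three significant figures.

Q̄ ≈ 477 W/m²

Solar declination: sin δ = sin ε · sin L_s = sin 23.44° × sin 120.4° = 0.34310, so δ = +20.066°.
cos h₀ = −tan(+38.7°) tan(+20.066°) = -0.2926, h₀ = 1.8678 rad.
Bracket: h₀ sin ϕ sin δ + cos ϕ cos δ sin h₀ = 1.8678×0.62524×0.34310 + 0.78043×0.93930×0.95622 = 0.400680 + 0.700965 = 1.101645.
Q̄ = (S_0/π) × [bracket] = (1361/π) × 1.101645 = 477.3 W/m².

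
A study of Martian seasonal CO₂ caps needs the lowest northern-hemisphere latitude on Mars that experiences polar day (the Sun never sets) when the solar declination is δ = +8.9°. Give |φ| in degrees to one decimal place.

|φ| = 81.1°

Polar day requires cos H₀ = −tan φ tan δ ≤ −1, i.e. tan φ tan δ ≥ 1.
The boundary is |tan φ| · |tan δ| = 1, so |φ| = 90° − |δ| = 90° − 8.9° = 81.1° in the northern hemisphere.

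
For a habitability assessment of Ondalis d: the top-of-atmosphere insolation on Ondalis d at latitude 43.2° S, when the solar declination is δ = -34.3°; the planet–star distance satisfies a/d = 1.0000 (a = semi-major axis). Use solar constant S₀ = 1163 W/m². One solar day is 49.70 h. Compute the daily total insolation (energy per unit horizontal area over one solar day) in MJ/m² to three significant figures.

cos H₀ = −tan(-43.2°) tan(-34.300°) = -0.6406, H₀ = 2.2661 rad.
Bracket: H₀ sin φ sin δ + cos φ cos δ sin H₀ = 2.2661×-0.68455×-0.56353 + 0.72897×0.82610×0.76789 = 0.874181 + 0.462425 = 1.336606.
Inverse-square distance factor (a/d)² = 1.0000² = 1.000000.
Q̄ = (S₀/π) × [bracket] = (1163/π) × 1.336606 = 494.80 W/m².
Daily total = Q̄ × 49.70 h × 3600 s/h = 494.80 × 49.70 × 3600 / 10⁶ = 88.53 MJ/m².

88.5 MJ/m²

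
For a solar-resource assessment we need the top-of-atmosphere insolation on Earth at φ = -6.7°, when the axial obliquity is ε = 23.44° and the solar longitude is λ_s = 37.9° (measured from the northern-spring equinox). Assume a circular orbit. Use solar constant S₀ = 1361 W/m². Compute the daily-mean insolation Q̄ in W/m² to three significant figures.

Q̄ ≈ 398 W/m²

Solar declination: sin δ = sin ε · sin λ_s = sin 23.44° × sin 37.9° = 0.24436, so δ = +14.144°.
cos H₀ = −tan(-6.7°) tan(+14.144°) = 0.0296, H₀ = 1.5412 rad.
Bracket: H₀ sin φ sin δ + cos φ cos δ sin H₀ = 1.5412×-0.11667×0.24436 + 0.99317×0.96969×0.99956 = -0.043939 + 0.962643 = 0.918704.
Q̄ = (S₀/π) × [bracket] = (1361/π) × 0.918704 = 398.0 W/m².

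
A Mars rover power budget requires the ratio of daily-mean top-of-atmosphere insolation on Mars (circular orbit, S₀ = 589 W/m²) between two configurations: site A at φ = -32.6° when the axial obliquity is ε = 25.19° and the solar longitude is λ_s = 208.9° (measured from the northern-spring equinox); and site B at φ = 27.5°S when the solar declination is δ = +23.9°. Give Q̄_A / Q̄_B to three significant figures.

Q̄_A / Q̄_B ≈ 1.87

— Configuration A (φ=-32.6°):
Solar declination: sin δ = sin ε · sin λ_s = sin 25.19° × sin 208.9° = -0.20570, so δ = -11.870°.
cos H₀ = −tan(-32.6°) tan(-11.870°) = -0.1344, H₀ = 1.7056 rad.
Bracket: H₀ sin φ sin δ + cos φ cos δ sin H₀ = 1.7056×-0.53877×-0.20570 + 0.84245×0.97862×0.99092 = 0.189023 + 0.816953 = 1.005976.
Q̄ = (S₀/π) × [bracket] = (589/π) × 1.005976 = 188.60 W/m².
— Configuration B (φ=-27.5°):
cos H₀ = −tan(-27.5°) tan(+23.900°) = 0.2307, H₀ = 1.3380 rad.
Bracket: H₀ sin φ sin δ + cos φ cos δ sin H₀ = 1.3380×-0.46175×0.40514 + 0.88701×0.91425×0.97303 = -0.250304 + 0.789078 = 0.538774.
Q̄ = (S₀/π) × [bracket] = (589/π) × 0.538774 = 101.01 W/m².
Ratio Q̄_A / Q̄_B = 188.60 / 101.01 = 1.867.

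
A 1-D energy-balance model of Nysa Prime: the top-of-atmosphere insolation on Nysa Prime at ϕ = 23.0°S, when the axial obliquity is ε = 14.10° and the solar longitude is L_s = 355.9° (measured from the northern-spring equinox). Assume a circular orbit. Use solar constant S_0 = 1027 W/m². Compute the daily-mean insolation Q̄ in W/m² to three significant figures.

Q̄ ≈ 304 W/m²

Solar declination: sin δ = sin ε · sin L_s = sin 14.10° × sin 355.9° = -0.01742, so δ = -0.998°.
cos h₀ = −tan(-23.0°) tan(-0.998°) = -0.0074, h₀ = 1.5782 rad.
Bracket: h₀ sin ϕ sin δ + cos ϕ cos δ sin h₀ = 1.5782×-0.39073×-0.01742 + 0.92050×0.99985×0.99997 = 0.010742 + 0.920334 = 0.931076.
Q̄ = (S_0/π) × [bracket] = (1027/π) × 0.931076 = 304.4 W/m².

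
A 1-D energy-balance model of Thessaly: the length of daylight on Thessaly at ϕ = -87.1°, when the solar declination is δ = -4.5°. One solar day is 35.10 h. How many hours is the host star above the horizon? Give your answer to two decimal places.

35.10 h

Sunrise equation: cos h₀ = −tan ϕ · tan δ = -1.5536 ≤ −1, so the host star never sets (polar day) and h₀ = π.
Daylight = 2h₀/(2π) × 35.10 h = (3.1416/π) × 35.10 = 35.10 h.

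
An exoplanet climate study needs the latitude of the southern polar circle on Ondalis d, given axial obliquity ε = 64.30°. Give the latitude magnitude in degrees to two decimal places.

The polar circle is the lowest latitude that experiences at least one full rotation of continuous darkness at the northern-summer solstice; it lies at |ϕ| = 90° − ε = 90° − 64.30° = 25.70°.

25.70°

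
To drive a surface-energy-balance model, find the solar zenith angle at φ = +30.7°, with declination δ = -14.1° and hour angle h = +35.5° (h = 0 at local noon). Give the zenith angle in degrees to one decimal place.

θ_z = 56.3°

cos θ_z = sin φ sin δ + cos φ cos δ cos h = -0.124376 + 0.678929 = 0.554553.
θ_z = arccos(0.554553) = 56.3°.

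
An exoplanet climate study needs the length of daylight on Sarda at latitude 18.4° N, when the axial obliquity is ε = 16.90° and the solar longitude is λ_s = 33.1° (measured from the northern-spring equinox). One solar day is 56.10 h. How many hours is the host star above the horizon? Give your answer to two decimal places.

Solar declination: sin δ = sin ε · sin λ_s = sin 16.90° × sin 33.1° = 0.15875, so δ = +9.135°.
cos H₀ = −tan φ · tan δ = −tan(+18.4°) × tan(+9.135°) = -0.0535, so H₀ = 1.6243 rad = 93.07°.
Daylight = 2H₀/(2π) × 56.10 h = (1.6243/π) × 56.10 = 29.01 h.

29.01 h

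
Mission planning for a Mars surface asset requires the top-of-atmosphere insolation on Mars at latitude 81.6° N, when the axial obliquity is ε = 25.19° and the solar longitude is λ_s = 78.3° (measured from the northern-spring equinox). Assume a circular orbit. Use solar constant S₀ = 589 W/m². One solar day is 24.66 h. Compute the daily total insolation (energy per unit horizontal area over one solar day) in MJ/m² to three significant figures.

Solar declination: sin δ = sin ε · sin λ_s = sin 25.19° × sin 78.3° = 0.41678, so δ = +24.631°.
cos H₀ = −tan(+81.6°) tan(+24.631°) = -3.1049 ≤ −1 ⇒ polar day, H₀ = π.
Bracket: H₀ sin φ sin δ + cos φ cos δ sin H₀ = 3.1416×0.98927×0.41678 + 0.14608×0.90901×0.00000 = 1.295307 + 0.000000 = 1.295307.
Q̄ = (S₀/π) × [bracket] = (589/π) × 1.295307 = 242.85 W/m².
Daily total = Q̄ × 24.66 h × 3600 s/h = 242.85 × 24.66 × 3600 / 10⁶ = 21.56 MJ/m².

21.6 MJ/m²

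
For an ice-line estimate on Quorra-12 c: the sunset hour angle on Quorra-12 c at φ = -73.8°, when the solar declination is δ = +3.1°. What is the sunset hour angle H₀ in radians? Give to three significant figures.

H₀ = 1.38 rad

cos H₀ = −tan φ · tan δ = −tan(-73.8°) × tan(+3.100°) = 0.1864, so H₀ = 1.3833 rad = 79.26°.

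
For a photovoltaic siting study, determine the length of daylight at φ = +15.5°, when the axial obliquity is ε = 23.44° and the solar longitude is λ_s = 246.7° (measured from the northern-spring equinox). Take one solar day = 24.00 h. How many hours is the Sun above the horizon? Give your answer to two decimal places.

11.17 h

Solar declination: sin δ = sin ε · sin λ_s = sin 23.44° × sin 246.7° = -0.36535, so δ = -21.429°.
cos H₀ = −tan φ · tan δ = −tan(+15.5°) × tan(-21.429°) = 0.1088, so H₀ = 1.4617 rad = 83.75°.
Daylight = 2H₀/(2π) × 24.00 h = (1.4617/π) × 24.00 = 11.17 h.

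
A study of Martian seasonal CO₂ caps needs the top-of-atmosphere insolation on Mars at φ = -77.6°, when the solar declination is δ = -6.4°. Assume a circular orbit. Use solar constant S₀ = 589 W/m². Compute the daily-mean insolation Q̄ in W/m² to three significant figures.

cos H₀ = −tan(-77.6°) tan(-6.400°) = -0.5102, H₀ = 2.1062 rad.
Bracket: H₀ sin φ sin δ + cos φ cos δ sin H₀ = 2.1062×-0.97667×-0.11147 + 0.21474×0.99377×0.86007 = 0.229301 + 0.183541 = 0.412842.
Q̄ = (S₀/π) × [bracket] = (589/π) × 0.412842 = 77.40 W/m².

Q̄ ≈ 77.4 W/m²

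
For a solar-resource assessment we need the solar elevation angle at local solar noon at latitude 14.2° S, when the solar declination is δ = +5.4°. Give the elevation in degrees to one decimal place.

70.4°

At local noon the hour angle is zero, so the zenith angle equals |ϕ − δ| = |-14.2° − (+5.400°)| = 19.600°.
Elevation = 90° − 19.600° = 70.4°.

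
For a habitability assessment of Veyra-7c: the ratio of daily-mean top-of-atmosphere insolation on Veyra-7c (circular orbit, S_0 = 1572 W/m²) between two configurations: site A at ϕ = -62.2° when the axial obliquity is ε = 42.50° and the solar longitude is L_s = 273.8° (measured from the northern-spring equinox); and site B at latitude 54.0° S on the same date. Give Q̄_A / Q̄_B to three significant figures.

— Configuration A (ϕ=-62.2°):
Solar declination: sin δ = sin ε · sin L_s = sin 42.50° × sin 273.8° = -0.67410, so δ = -42.385°.
cos h₀ = −tan(-62.2°) tan(-42.385°) = -1.7310 ≤ −1 ⇒ polar day, h₀ = π.
Bracket: h₀ sin ϕ sin δ + cos ϕ cos δ sin h₀ = 3.1416×-0.88458×-0.67410 + 0.46639×0.73864×0.00000 = 1.873322 + 0.000000 = 1.873322.
Q̄ = (S_0/π) × [bracket] = (1572/π) × 1.873322 = 937.38 W/m².
— Configuration B (ϕ=-54.0°):
cos h₀ = −tan(-54.0°) tan(-42.385°) = -1.2561 ≤ −1 ⇒ polar day, h₀ = π.
Bracket: h₀ sin ϕ sin δ + cos ϕ cos δ sin h₀ = 3.1416×-0.80902×-0.67410 + 0.58779×0.73864×0.00000 = 1.713304 + 0.000000 = 1.713304.
Q̄ = (S_0/π) × [bracket] = (1572/π) × 1.713304 = 857.31 W/m².
Ratio Q̄_A / Q̄_B = 937.38 / 857.31 = 1.093.

Q̄_A / Q̄_B ≈ 1.09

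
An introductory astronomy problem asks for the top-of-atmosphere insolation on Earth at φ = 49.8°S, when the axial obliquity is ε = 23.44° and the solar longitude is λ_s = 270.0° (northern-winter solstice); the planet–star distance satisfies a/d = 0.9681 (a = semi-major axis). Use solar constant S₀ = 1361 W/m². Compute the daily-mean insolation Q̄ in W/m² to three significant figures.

Solar declination: sin δ = sin ε · sin λ_s = sin 23.44° × sin 270.0° = -0.39779, so δ = -23.440°.
cos H₀ = −tan(-49.8°) tan(-23.440°) = -0.5131, H₀ = 2.1095 rad.
Bracket: H₀ sin φ sin δ + cos φ cos δ sin H₀ = 2.1095×-0.76380×-0.39779 + 0.64546×0.91748×0.85835 = 0.640934 + 0.508312 = 1.149246.
Inverse-square distance factor (a/d)² = 0.9681² = 0.937218.
Q̄ = (S₀/π) × 0.937218 × [bracket] = (1361/π) × 0.937218 × 1.149246 = 466.6 W/m².

Q̄ ≈ 467 W/m²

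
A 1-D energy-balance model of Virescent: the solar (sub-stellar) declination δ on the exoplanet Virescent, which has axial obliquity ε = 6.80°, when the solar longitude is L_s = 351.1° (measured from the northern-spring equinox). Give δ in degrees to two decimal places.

δ = -1.05°

sin δ = sin ε · sin L_s = sin 6.80° × sin 351.1° = -0.018318.
δ = arcsin(-0.018318) = -1.05°.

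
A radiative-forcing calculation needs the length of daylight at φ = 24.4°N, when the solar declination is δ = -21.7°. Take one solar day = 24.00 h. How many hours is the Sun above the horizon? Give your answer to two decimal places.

10.61 h

cos H₀ = −tan φ · tan δ = −tan(+24.4°) × tan(-21.700°) = 0.1805, so H₀ = 1.3893 rad = 79.60°.
Daylight = 2H₀/(2π) × 24.00 h = (1.3893/π) × 24.00 = 10.61 h.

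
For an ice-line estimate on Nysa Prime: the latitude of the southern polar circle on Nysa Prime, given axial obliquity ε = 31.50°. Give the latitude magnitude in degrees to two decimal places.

58.50°

The polar circle is the lowest latitude that experiences at least one full rotation of continuous darkness at the northern-summer solstice; it lies at |ϕ| = 90° − ε = 90° − 31.50° = 58.50°.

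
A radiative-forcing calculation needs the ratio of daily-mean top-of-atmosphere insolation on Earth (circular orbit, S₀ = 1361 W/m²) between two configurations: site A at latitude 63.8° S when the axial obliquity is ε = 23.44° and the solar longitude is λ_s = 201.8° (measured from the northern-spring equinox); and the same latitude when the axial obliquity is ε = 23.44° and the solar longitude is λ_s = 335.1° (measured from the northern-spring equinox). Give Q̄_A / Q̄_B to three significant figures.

Q̄_A / Q̄_B ≈ 0.954

— Configuration A (φ=-63.8°):
Solar declination: sin δ = sin ε · sin λ_s = sin 23.44° × sin 201.8° = -0.14773, so δ = -8.495°.
cos H₀ = −tan(-63.8°) tan(-8.495°) = -0.3035, H₀ = 1.8792 rad.
Bracket: H₀ sin φ sin δ + cos φ cos δ sin H₀ = 1.8792×-0.89726×-0.14773 + 0.44151×0.98903×0.95282 = 0.249092 + 0.416065 = 0.665157.
Q̄ = (S₀/π) × [bracket] = (1361/π) × 0.665157 = 288.16 W/m².
— Configuration B (φ=-63.8°):
Solar declination: sin δ = sin ε · sin λ_s = sin 23.44° × sin 335.1° = -0.16748, so δ = -9.642°.
cos H₀ = −tan(-63.8°) tan(-9.642°) = -0.3452, H₀ = 1.9233 rad.
Bracket: H₀ sin φ sin δ + cos φ cos δ sin H₀ = 1.9233×-0.89726×-0.16748 + 0.44151×0.98587×0.93851 = 0.289020 + 0.408507 = 0.697527.
Q̄ = (S₀/π) × [bracket] = (1361/π) × 0.697527 = 302.18 W/m².
Ratio Q̄_A / Q̄_B = 288.16 / 302.18 = 0.9536.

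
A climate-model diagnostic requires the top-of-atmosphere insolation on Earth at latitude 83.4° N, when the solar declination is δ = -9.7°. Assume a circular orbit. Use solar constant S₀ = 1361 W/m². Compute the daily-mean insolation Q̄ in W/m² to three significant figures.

cos H₀ = −tan(+83.4°) tan(-9.700°) = 1.4773 ≥ 1 ⇒ polar night, H₀ = 0 and Q̄ = 0.

Q̄ ≈ 0.00 W/m²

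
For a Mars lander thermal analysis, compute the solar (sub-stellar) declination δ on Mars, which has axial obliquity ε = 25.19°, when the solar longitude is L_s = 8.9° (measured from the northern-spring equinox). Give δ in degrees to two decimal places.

sin δ = sin ε · sin L_s = sin 25.19° × sin 8.9° = 0.065848.
δ = arcsin(0.065848) = +3.78°.

δ = +3.78°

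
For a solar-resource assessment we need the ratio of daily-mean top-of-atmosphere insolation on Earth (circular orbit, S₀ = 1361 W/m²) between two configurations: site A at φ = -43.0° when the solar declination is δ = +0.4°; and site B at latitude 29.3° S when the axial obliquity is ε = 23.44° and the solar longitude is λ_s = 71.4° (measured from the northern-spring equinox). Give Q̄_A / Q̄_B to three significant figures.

Q̄_A / Q̄_B ≈ 1.34

— Configuration A (φ=-43.0°):
cos H₀ = −tan(-43.0°) tan(+0.400°) = 0.0065, H₀ = 1.5643 rad.
Bracket: H₀ sin φ sin δ + cos φ cos δ sin H₀ = 1.5643×-0.68200×0.00698 + 0.73135×0.99998×0.99998 = -0.007447 + 0.731321 = 0.723874.
Q̄ = (S₀/π) × [bracket] = (1361/π) × 0.723874 = 313.60 W/m².
— Configuration B (φ=-29.3°):
Solar declination: sin δ = sin ε · sin λ_s = sin 23.44° × sin 71.4° = 0.37701, so δ = +22.149°.
cos H₀ = −tan(-29.3°) tan(+22.149°) = 0.2284, H₀ = 1.3403 rad.
Bracket: H₀ sin φ sin δ + cos φ cos δ sin H₀ = 1.3403×-0.48938×0.37701 + 0.87207×0.92621×0.97356 = -0.247287 + 0.786364 = 0.539077.
Q̄ = (S₀/π) × [bracket] = (1361/π) × 0.539077 = 233.54 W/m².
Ratio Q̄_A / Q̄_B = 313.60 / 233.54 = 1.343.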